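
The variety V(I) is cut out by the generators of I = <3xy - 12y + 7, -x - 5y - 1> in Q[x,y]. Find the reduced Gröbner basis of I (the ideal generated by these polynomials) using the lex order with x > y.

f_1 = 3xy - 12y + 7, LT = xy.
f_2 = -x - 5y - 1, LT = x.

S(f_1,f_2): lcm = xy. S = -5y^2 - 5y + 7/3.
  reduce S modulo (f_1, f_2):
  remainder -5y^2 - 5y + 7/3 ≠ 0; add g_3 = -5y^2 - 5y + 7/3 to the basis.

The other S-polynomials (S(f_1,g_3), S(f_2,g_3)) all reduce to 0 modulo the current basis, so we have a Gröbner basis.
Inter-reduce: drop elements whose leading term is divisible by another's, tail-reduce, and make monic.

G = {x + 5y + 1, y^2 + y - 7/15}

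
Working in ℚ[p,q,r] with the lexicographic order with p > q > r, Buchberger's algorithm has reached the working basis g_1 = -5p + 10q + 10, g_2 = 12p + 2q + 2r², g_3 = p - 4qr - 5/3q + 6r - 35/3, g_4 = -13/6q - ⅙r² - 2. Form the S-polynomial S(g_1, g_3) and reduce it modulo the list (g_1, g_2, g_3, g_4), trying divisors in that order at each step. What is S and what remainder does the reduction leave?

S(g_1, g_3) = 4qr - ⅓q - 6r + 29/3; remainder on division = -4/13r³ + 1/39r² - 126/13r + 389/39.

lcm(LM(g_1), LM(g_3)) = p.
S = (lcm/LT(g_1))·g_1 − (lcm/LT(g_3))·g_3 = 4qr - ⅓q - 6r + 29/3.
Reduce S modulo (g_1, g_2, g_3, g_4) in that order:
  leading term qr: subtract (-24/13r)·g_4 from 4qr - ⅓q - 6r + 29/3 → -⅓q - 4/13r³ - 126/13r + 29/3
  leading term q: subtract (2/13)·g_4 from -⅓q - 4/13r³ - 126/13r + 29/3 → -4/13r³ + 1/39r² - 126/13r + 389/39
  leading term r³: no divisor's leading term divides it; move -4/13r³ to the remainder.
  leading term r²: no divisor's leading term divides it; move 1/39r² to the remainder.
  leading term r: no divisor's leading term divides it; move -126/13r to the remainder.
  leading term 1: no divisor's leading term divides it; move 389/39 to the remainder.
The remainder -4/13r³ + 1/39r² - 126/13r + 389/39 is nonzero, so it would be added as the next basis element.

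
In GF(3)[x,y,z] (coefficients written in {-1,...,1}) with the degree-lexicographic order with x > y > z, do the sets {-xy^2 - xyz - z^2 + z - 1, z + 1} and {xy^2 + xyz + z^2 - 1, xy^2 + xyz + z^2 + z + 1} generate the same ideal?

For a fixed monomial order, each ideal has a unique reduced Gröbner basis; comparing bases decides equality.
Buchberger on the first generating set:
f_1 = -xy^2 - xyz - z^2 + z - 1, LT = xy^2.
f_2 = z + 1, LT = z.

The S-polynomials (S(f_1,f_2)) all reduce to 0 modulo the current basis, so we have a Gröbner basis.
Inter-reduce: drop elements whose leading term is divisible by another's, tail-reduce, and make monic.
Reduced Gröbner basis: {xy^2 - xy, z + 1}.

Buchberger on the second generating set:
h_1 = xy^2 + xyz + z^2 - 1, LT = xy^2.
h_2 = xy^2 + xyz + z^2 + z + 1, LT = xy^2.

S(h_1,h_2): lcm = xy^2. S = -z + 1.
  reduce S modulo (h_1, h_2):
  remainder -z + 1 ≠ 0; add k_3 = -z + 1 to the basis.

The other S-polynomials (S(h_1,k_3), S(h_2,k_3)) all reduce to 0 modulo the current basis, so we have a Gröbner basis.
Inter-reduce: drop elements whose leading term is divisible by another's, tail-reduce, and make monic.
Reduced Gröbner basis: {xy^2 + xy, z - 1}.

Since the reduced bases disagree, the two ideals are not the same.
The same test decides containment: I ⊆ J iff every generator of I reduces to 0 modulo a Gröbner basis of J.

No, the ideals differ.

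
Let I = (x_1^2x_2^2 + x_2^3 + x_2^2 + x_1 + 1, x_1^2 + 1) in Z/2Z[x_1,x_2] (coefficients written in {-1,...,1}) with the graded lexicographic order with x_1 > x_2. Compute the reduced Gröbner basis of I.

f_1 = x_1^2x_2^2 + x_2^3 + x_2^2 + x_1 + 1, LT = x_1^2x_2^2.
f_2 = x_1^2 + 1, LT = x_1^2.

S(f_1,f_2): lcm = x_1^2x_2^2. S = x_2^3 + x_1 + 1.
  leading term x_2^3: no divisor's leading term divides it; move x_2^3 to the remainder.
  leading term x_1: no divisor's leading term divides it; move x_1 to the remainder.
  leading term 1: no divisor's leading term divides it; move 1 to the remainder.
  remainder x_2^3 + x_1 + 1 ≠ 0; add g_3 = x_2^3 + x_1 + 1 to the basis.

S(f_1,g_3): lcm = x_1^2x_2^3. S = x_2^4 + x_1^3 + x_2^3 + x_1^2 + x_1x_2 + x_2.
  leading term x_2^4: subtract (x_2)·g_3 from x_2^4 + x_1^3 + x_2^3 + x_1^2 + x_1x_2 + x_2 → x_1^3 + x_2^3 + x_1^2
  leading term x_1^3: subtract (x_1)·f_2 from x_1^3 + x_2^3 + x_1^2 → x_2^3 + x_1^2 + x_1
  leading term x_2^3: subtract (1)·g_3 from x_2^3 + x_1^2 + x_1 → x_1^2 + 1
  leading term x_1^2: subtract (1)·f_2 from x_1^2 + 1 → 0
  remainder 0.

S(f_2,g_3): leading monomials are coprime, so the S-polynomial reduces to 0 (Buchberger's first criterion).
Every S-polynomial of the final basis reduces to 0, so we have a Gröbner basis.
Inter-reduce: drop elements whose leading term is divisible by another's, tail-reduce, and make monic.

G = {x_2^3 + x_1 + 1, x_1^2 + 1}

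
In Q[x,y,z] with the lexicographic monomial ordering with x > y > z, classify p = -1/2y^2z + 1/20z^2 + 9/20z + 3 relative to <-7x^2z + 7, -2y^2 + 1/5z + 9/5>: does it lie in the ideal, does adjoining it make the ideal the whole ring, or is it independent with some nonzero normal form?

First compute the reduced Gröbner basis of I by Buchberger's algorithm.
f_1 = -7x^2z + 7, LT = x^2z.
f_2 = -2y^2 + 1/5z + 9/5, LT = y^2.

The S-polynomials (S(f_1,f_2)) all reduce to 0 modulo the current basis, so we have a Gröbner basis.
Inter-reduce: drop elements whose leading term is divisible by another's, tail-reduce, and make monic.
Reduced Gröbner basis: {x^2z - 1, y^2 - 1/10z - 9/10}.
Label its elements g_1 = x^2z - 1, g_2 = y^2 - 1/10z - 9/10.

Reduce p = -1/2y^2z + 1/20z^2 + 9/20z + 3 modulo G:
  leading term y^2z: subtract (-1/2z)·g_2 from -1/2y^2z + 1/20z^2 + 9/20z + 3 → 3
  leading term 1: no divisor's leading term divides it; move 3 to the remainder.
  normal form = 3.
The normal form is nonzero, so p ∉ I. Since p minus its normal form lies in I, I + (p) = I + (r) where r = 3; decide whether this ideal is the whole ring.
Here r = 3 is a nonzero constant, hence a unit: 1 ∈ I + (p), the Gröbner basis of I + (p) is {1}, and the enlarged system has no common solution — adjoining p is inconsistent.

Adjoining -1/2y^2z + 1/20z^2 + 9/20z + 3 makes the ideal the whole ring: the system is inconsistent.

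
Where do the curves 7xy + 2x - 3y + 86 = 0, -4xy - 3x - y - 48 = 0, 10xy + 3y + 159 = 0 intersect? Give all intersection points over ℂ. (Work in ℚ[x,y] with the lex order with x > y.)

Compute a lex Gröbner basis by Buchberger's algorithm.
f_1 = 7xy + 2x - 3y + 86, LT = xy.
f_2 = -4xy - 3x - y - 48, LT = xy.
f_3 = 10xy + 3y + 159, LT = xy.

S(f_1,f_2): lcm = xy. S = -13/28x - 19/28y + 2/7.
  leading term x: no divisor's leading term divides it; move -13/28x to the remainder.
  leading term y: no divisor's leading term divides it; move -19/28y to the remainder.
  leading term 1: no divisor's leading term divides it; move 2/7 to the remainder.
  remainder -13/28x - 19/28y + 2/7 ≠ 0; add h_4 = -13/28x - 19/28y + 2/7 to the basis.

S(f_1,f_3): lcm = xy. S = 2/7x - 51/70y - 253/70.
  leading term x: subtract (-8/13)·h_4 from 2/7x - 51/70y - 253/70 → -149/130y - 447/130
  leading term y: no divisor's leading term divides it; move -149/130y to the remainder.
  leading term 1: no divisor's leading term divides it; move -447/130 to the remainder.
  remainder -149/130y - 447/130 ≠ 0; add h_5 = -149/130y - 447/130 to the basis.

S(f_2,f_3): lcm = xy. S = ¾x - 1/20y - 39/10.
  leading term x: subtract (-21/13)·h_4 from ¾x - 1/20y - 39/10 → -149/130y - 447/130
  leading term y: subtract (1)·h_5 from -149/130y - 447/130 → 0
  remainder 0.

S(f_1,h_4): lcm = xy. S = 2/7x - 19/13y² + 17/91y + 86/7.
  leading term x: subtract (-8/13)·h_4 from 2/7x - 19/13y² + 17/91y + 86/7 → -19/13y² - 3/13y + 162/13
  leading term y²: subtract (190/149y)·h_5 from -19/13y² - 3/13y + 162/13 → 54/13y + 162/13
  leading term y: subtract (-540/149)·h_5 from 54/13y + 162/13 → 0
  remainder 0.

S(f_2,h_4): lcm = xy. S = ¾x - 19/13y² + 45/52y + 12.
  leading term x: subtract (-21/13)·h_4 from ¾x - 19/13y² + 45/52y + 12 → -19/13y² - 3/13y + 162/13
  leading term y²: subtract (190/149y)·h_5 from -19/13y² - 3/13y + 162/13 → 54/13y + 162/13
  leading term y: subtract (-540/149)·h_5 from 54/13y + 162/13 → 0
  remainder 0.

S(f_3,h_4): lcm = xy. S = -19/13y² + 119/130y + 159/10.
  leading term y²: subtract (190/149y)·h_5 from -19/13y² + 119/130y + 159/10 → 53/10y + 159/10
  leading term y: subtract (-689/149)·h_5 from 53/10y + 159/10 → 0
  remainder 0.

S(f_1,h_5): lcm = xy. S = -19/7x - 3/7y + 86/7.
  leading term x: subtract (76/13)·h_4 from -19/7x - 3/7y + 86/7 → 46/13y + 138/13
  leading term y: subtract (-460/149)·h_5 from 46/13y + 138/13 → 0
  remainder 0.

S(f_2,h_5): lcm = xy. S = -9/4x + ¼y + 12.
  leading term x: subtract (63/13)·h_4 from -9/4x + ¼y + 12 → 46/13y + 138/13
  leading term y: subtract (-460/149)·h_5 from 46/13y + 138/13 → 0
  remainder 0.

S(f_3,h_5): lcm = xy. S = -3x + 3/10y + 159/10.
  leading term x: subtract (84/13)·h_4 from -3x + 3/10y + 159/10 → 609/130y + 1827/130
  leading term y: subtract (-609/149)·h_5 from 609/130y + 1827/130 → 0
  remainder 0.

S(h_4,h_5): leading monomials are coprime, so the S-polynomial reduces to 0 (Buchberger's first criterion).
Every S-polynomial of the final basis reduces to 0, so we have a Gröbner basis.
Inter-reduce: drop elements whose leading term is divisible by another's, tail-reduce, and make monic.
Reduced Gröbner basis: {x - 5, y + 3}.

The lex basis is triangular: the last element involves only y. Solving y + 3 = 0 gives y ∈ {-3}; substituting each value into the earlier elements determines the remaining variables.
  y = -3: the earlier basis element becomes x - 5 = 0, giving x = 5 — point (5, -3).
Check: every point annihilates each of the original generators.

{(5, -3)}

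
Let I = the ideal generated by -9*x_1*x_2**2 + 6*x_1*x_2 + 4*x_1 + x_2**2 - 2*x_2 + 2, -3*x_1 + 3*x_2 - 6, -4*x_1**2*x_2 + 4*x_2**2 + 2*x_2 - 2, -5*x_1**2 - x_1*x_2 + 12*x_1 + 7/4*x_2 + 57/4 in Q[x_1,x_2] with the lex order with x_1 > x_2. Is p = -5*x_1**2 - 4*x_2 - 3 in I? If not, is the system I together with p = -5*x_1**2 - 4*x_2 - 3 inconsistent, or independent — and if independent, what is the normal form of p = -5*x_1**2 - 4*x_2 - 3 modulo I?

First compute the reduced Gröbner basis of I by Buchberger's algorithm.
f_1 = -9*x_1*x_2**2 + 6*x_1*x_2 + 4*x_1 + x_2**2 - 2*x_2 + 2, LT = x_1*x_2**2.
f_2 = -3*x_1 + 3*x_2 - 6, LT = x_1.
f_3 = -4*x_1**2*x_2 + 4*x_2**2 + 2*x_2 - 2, LT = x_1**2*x_2.
f_4 = -5*x_1**2 - x_1*x_2 + 12*x_1 + 7/4*x_2 + 57/4, LT = x_1**2.

S(f_1,f_2): lcm = x_1*x_2**2. S = -2/3*x_1*x_2 - 4/9*x_1 + x_2**3 - 19/9*x_2**2 + 2/9*x_2 - 2/9.
  leading term x_1*x_2: subtract (2/9*x_2)·f_2 from -2/3*x_1*x_2 - 4/9*x_1 + x_2**3 - 19/9*x_2**2 + 2/9*x_2 - 2/9 → -4/9*x_1 + x_2**3 - 25/9*x_2**2 + 14/9*x_2 - 2/9
  leading term x_1: subtract (4/27)·f_2 from -4/9*x_1 + x_2**3 - 25/9*x_2**2 + 14/9*x_2 - 2/9 → x_2**3 - 25/9*x_2**2 + 10/9*x_2 + 2/3
  leading term x_2**3: no divisor's leading term divides it; move x_2**3 to the remainder.
  leading term x_2**2: no divisor's leading term divides it; move -25/9*x_2**2 to the remainder.
  leading term x_2: no divisor's leading term divides it; move 10/9*x_2 to the remainder.
  leading term 1: no divisor's leading term divides it; move 2/3 to the remainder.
  remainder x_2**3 - 25/9*x_2**2 + 10/9*x_2 + 2/3 ≠ 0; add h_5 = x_2**3 - 25/9*x_2**2 + 10/9*x_2 + 2/3 to the basis.

S(f_1,f_3): lcm = x_1**2*x_2**2. S = -2/3*x_1**2*x_2 - 4/9*x_1**2 - 1/9*x_1*x_2**2 + 2/9*x_1*x_2 - 2/9*x_1 + x_2**3 + 1/2*x_2**2 - 1/2*x_2.
  leading term x_1**2*x_2: subtract (2/9*x_1*x_2)·f_2 from -2/3*x_1**2*x_2 - 4/9*x_1**2 - 1/9*x_1*x_2**2 + 2/9*x_1*x_2 - 2/9*x_1 + x_2**3 + 1/2*x_2**2 - 1/2*x_2 → -4/9*x_1**2 - 7/9*x_1*x_2**2 + 14/9*x_1*x_2 - 2/9*x_1 + x_2**3 + 1/2*x_2**2 - 1/2*x_2
  leading term x_1**2: subtract (4/27*x_1)·f_2 from -4/9*x_1**2 - 7/9*x_1*x_2**2 + 14/9*x_1*x_2 - 2/9*x_1 + x_2**3 + 1/2*x_2**2 - 1/2*x_2 → -7/9*x_1*x_2**2 + 10/9*x_1*x_2 + 2/3*x_1 + x_2**3 + 1/2*x_2**2 - 1/2*x_2
  leading term x_1*x_2**2: subtract (7/81)·f_1 from -7/9*x_1*x_2**2 + 10/9*x_1*x_2 + 2/3*x_1 + x_2**3 + 1/2*x_2**2 - 1/2*x_2 → 16/27*x_1*x_2 + 26/81*x_1 + x_2**3 + 67/162*x_2**2 - 53/162*x_2 - 14/81
  leading term x_1*x_2: subtract (-16/81*x_2)·f_2 from 16/27*x_1*x_2 + 26/81*x_1 + x_2**3 + 67/162*x_2**2 - 53/162*x_2 - 14/81 → 26/81*x_1 + x_2**3 + 163/162*x_2**2 - 245/162*x_2 - 14/81
  leading term x_1: subtract (-26/243)·f_2 from 26/81*x_1 + x_2**3 + 163/162*x_2**2 - 245/162*x_2 - 14/81 → x_2**3 + 163/162*x_2**2 - 193/162*x_2 - 22/27
  leading term x_2**3: subtract (1)·h_5 from x_2**3 + 163/162*x_2**2 - 193/162*x_2 - 22/27 → 613/162*x_2**2 - 373/162*x_2 - 40/27
  leading term x_2**2: no divisor's leading term divides it; move 613/162*x_2**2 to the remainder.
  leading term x_2: no divisor's leading term divides it; move -373/162*x_2 to the remainder.
  leading term 1: no divisor's leading term divides it; move -40/27 to the remainder.
  remainder 613/162*x_2**2 - 373/162*x_2 - 40/27 ≠ 0; add h_6 = 613/162*x_2**2 - 373/162*x_2 - 40/27 to the basis.

S(f_1,f_4): lcm = x_1**2*x_2**2. S = -2/3*x_1**2*x_2 - 4/9*x_1**2 - 1/5*x_1*x_2**3 + 103/45*x_1*x_2**2 + 2/9*x_1*x_2 - 2/9*x_1 + 7/20*x_2**3 + 57/20*x_2**2.
  leading term x_1**2*x_2: subtract (2/9*x_1*x_2)·f_2 from -2/3*x_1**2*x_2 - 4/9*x_1**2 - 1/5*x_1*x_2**3 + 103/45*x_1*x_2**2 + 2/9*x_1*x_2 - 2/9*x_1 + 7/20*x_2**3 + 57/20*x_2**2 → -4/9*x_1**2 - 1/5*x_1*x_2**3 + 73/45*x_1*x_2**2 + 14/9*x_1*x_2 - 2/9*x_1 + 7/20*x_2**3 + 57/20*x_2**2
  leading term x_1**2: subtract (4/27*x_1)·f_2 from -4/9*x_1**2 - 1/5*x_1*x_2**3 + 73/45*x_1*x_2**2 + 14/9*x_1*x_2 - 2/9*x_1 + 7/20*x_2**3 + 57/20*x_2**2 → -1/5*x_1*x_2**3 + 73/45*x_1*x_2**2 + 10/9*x_1*x_2 + 2/3*x_1 + 7/20*x_2**3 + 57/20*x_2**2
  leading term x_1*x_2**3: subtract (1/45*x_2)·f_1 from -1/5*x_1*x_2**3 + 73/45*x_1*x_2**2 + 10/9*x_1*x_2 + 2/3*x_1 + 7/20*x_2**3 + 57/20*x_2**2 → 67/45*x_1*x_2**2 + 46/45*x_1*x_2 + 2/3*x_1 + 59/180*x_2**3 + 521/180*x_2**2 - 2/45*x_2
  leading term x_1*x_2**2: subtract (-67/405)·f_1 from 67/45*x_1*x_2**2 + 46/45*x_1*x_2 + 2/3*x_1 + 59/180*x_2**3 + 521/180*x_2**2 - 2/45*x_2 → 272/135*x_1*x_2 + 538/405*x_1 + 59/180*x_2**3 + 4957/1620*x_2**2 - 152/405*x_2 + 134/405
  leading term x_1*x_2: subtract (-272/405*x_2)·f_2 from 272/135*x_1*x_2 + 538/405*x_1 + 59/180*x_2**3 + 4957/1620*x_2**2 - 152/405*x_2 + 134/405 → 538/405*x_1 + 59/180*x_2**3 + 8221/1620*x_2**2 - 1784/405*x_2 + 134/405
  leading term x_1: subtract (-538/1215)·f_2 from 538/405*x_1 + 59/180*x_2**3 + 8221/1620*x_2**2 - 1784/405*x_2 + 134/405 → 59/180*x_2**3 + 8221/1620*x_2**2 - 1246/405*x_2 - 314/135
  leading term x_2**3: subtract (59/180)·h_5 from 59/180*x_2**3 + 8221/1620*x_2**2 - 1246/405*x_2 - 314/135 → 808/135*x_2**2 - 929/270*x_2 - 229/90
  leading term x_2**2: subtract (4848/3065)·h_6 from 808/135*x_2**2 - 929/270*x_2 - 229/90 → 1233/6130*x_2 - 1233/6130
  leading term x_2: no divisor's leading term divides it; move 1233/6130*x_2 to the remainder.
  leading term 1: no divisor's leading term divides it; move -1233/6130 to the remainder.
  remainder 1233/6130*x_2 - 1233/6130 ≠ 0; add h_7 = 1233/6130*x_2 - 1233/6130 to the basis.

The other S-polynomials (S(f_2,f_3), S(f_2,f_4), S(f_3,f_4), S(f_1,h_5), S(f_2,h_5), S(f_3,h_5), S(f_4,h_5), S(f_1,h_6), S(f_2,h_6), S(f_3,h_6), S(f_4,h_6), S(h_5,h_6), S(f_1,h_7), S(f_2,h_7), S(f_3,h_7), S(f_4,h_7), S(h_5,h_7), S(h_6,h_7)) all reduce to 0 modulo the current basis, so we have a Gröbner basis.
Inter-reduce: drop elements whose leading term is divisible by another's, tail-reduce, and make monic.
Reduced Gröbner basis: {x_1 + 1, x_2 - 1}.
Label its elements g_1 = x_1 + 1, g_2 = x_2 - 1.

Reduce p = -5*x_1**2 - 4*x_2 - 3 modulo G:
  leading term x_1**2: subtract (-5*x_1)·g_1 from -5*x_1**2 - 4*x_2 - 3 → 5*x_1 - 4*x_2 - 3
  leading term x_1: subtract (5)·g_1 from 5*x_1 - 4*x_2 - 3 → -4*x_2 - 8
  leading term x_2: subtract (-4)·g_2 from -4*x_2 - 8 → -12
  leading term 1: no divisor's leading term divides it; move -12 to the remainder.
  normal form = -12.
The normal form is nonzero, so p ∉ I. Since p minus its normal form lies in I, I + (p) = I + (r) where r = -12; decide whether this ideal is the whole ring.
Here r = -12 is a nonzero constant, hence a unit: 1 ∈ I + (p), the Gröbner basis of I + (p) is {1}, and the enlarged system has no common solution — adjoining p is inconsistent.

The remainder on division by a Gröbner basis is unique — it is the normal form.

Adjoining -5*x_1**2 - 4*x_2 - 3 makes the ideal the whole ring: the system is inconsistent.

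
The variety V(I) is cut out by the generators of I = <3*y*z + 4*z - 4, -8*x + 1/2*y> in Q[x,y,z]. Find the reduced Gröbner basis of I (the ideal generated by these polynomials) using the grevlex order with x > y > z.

f_1 = 3*y*z + 4*z - 4, LT = y*z.
f_2 = -8*x + 1/2*y, LT = x.

The S-polynomials (S(f_1,f_2)) all reduce to 0 modulo the current basis, so we have a Gröbner basis.

G = {y*z + 4/3*z - 4/3, x - 1/16*y}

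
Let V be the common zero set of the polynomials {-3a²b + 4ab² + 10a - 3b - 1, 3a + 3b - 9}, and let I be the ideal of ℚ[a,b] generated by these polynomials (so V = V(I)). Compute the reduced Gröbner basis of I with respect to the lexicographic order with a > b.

The reduced Gröbner basis is the canonical form of the ideal for this ordering.

f_1 = -3a²b + 4ab² + 10a - 3b - 1, LT = a²b.
f_2 = 3a + 3b - 9, LT = a.

S(f_1,f_2): lcm = a²b. S = -7/3ab² + 3ab - 10/3a + b + ⅓.
  leading term ab²: subtract (-7/9b²)·f_2 from -7/3ab² + 3ab - 10/3a + b + ⅓ → 3ab - 10/3a + 7/3b³ - 7b² + b + ⅓
  leading term ab: subtract (b)·f_2 from 3ab - 10/3a + 7/3b³ - 7b² + b + ⅓ → -10/3a + 7/3b³ - 10b² + 10b + ⅓
  leading term a: subtract (-10/9)·f_2 from -10/3a + 7/3b³ - 10b² + 10b + ⅓ → 7/3b³ - 10b² + 40/3b - 29/3
  leading term b³: no divisor's leading term divides it; move 7/3b³ to the remainder.
  leading term b²: no divisor's leading term divides it; move -10b² to the remainder.
  leading term b: no divisor's leading term divides it; move 40/3b to the remainder.
  leading term 1: no divisor's leading term divides it; move -29/3 to the remainder.
  remainder 7/3b³ - 10b² + 40/3b - 29/3 ≠ 0; add g_3 = 7/3b³ - 10b² + 40/3b - 29/3 to the basis.

The other S-polynomials (S(f_1,g_3), S(f_2,g_3)) all reduce to 0 modulo the current basis, so we have a Gröbner basis.
Inter-reduce: drop elements whose leading term is divisible by another's, tail-reduce, and make monic.

G = {a + b - 3, b³ - 30/7b² + 40/7b - 29/7}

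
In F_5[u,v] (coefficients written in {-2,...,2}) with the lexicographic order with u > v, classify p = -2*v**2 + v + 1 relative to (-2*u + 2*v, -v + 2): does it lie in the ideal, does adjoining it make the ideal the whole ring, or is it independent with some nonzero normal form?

First compute the reduced Gröbner basis of I by Buchberger's algorithm.
f_1 = -2*u + 2*v, LT = u.
f_2 = -v + 2, LT = v.

The S-polynomials (S(f_1,f_2)) all reduce to 0 modulo the current basis, so we have a Gröbner basis.
Inter-reduce: drop elements whose leading term is divisible by another's, tail-reduce, and make monic.
Reduced Gröbner basis: {u - 2, v - 2}.
Label its elements g_1 = u - 2, g_2 = v - 2.

Reduce p = -2*v**2 + v + 1 modulo G:
  leading term v**2: subtract (-2*v)·g_2 from -2*v**2 + v + 1 → 2*v + 1
  leading term v: subtract (2)·g_2 from 2*v + 1 → 0
  normal form = 0.
Since the normal form is 0, p ∈ I.

Ideal membership is decidable via reduction modulo a Gröbner basis.

-2*v**2 + v + 1 lies in I (it reduces to 0).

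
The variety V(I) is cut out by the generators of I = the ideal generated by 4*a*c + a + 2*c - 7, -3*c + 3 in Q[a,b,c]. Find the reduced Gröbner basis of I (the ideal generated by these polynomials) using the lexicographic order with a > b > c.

f_1 = 4*a*c + a + 2*c - 7, LT = a*c.
f_2 = -3*c + 3, LT = c.

S(f_1,f_2): lcm = a*c. S = 5/4*a + 1/2*c - 7/4.
  leading term a: no divisor's leading term divides it; move 5/4*a to the remainder.
  leading term c: subtract (-1/6)·f_2 from 1/2*c - 7/4 → -5/4
  leading term 1: no divisor's leading term divides it; move -5/4 to the remainder.
  remainder 5/4*a - 5/4 ≠ 0; add g_3 = 5/4*a - 5/4 to the basis.

The other S-polynomials (S(f_1,g_3), S(f_2,g_3)) all reduce to 0 modulo the current basis, so we have a Gröbner basis.
Inter-reduce: drop elements whose leading term is divisible by another's, tail-reduce, and make monic.

G = {a - 1, c - 1}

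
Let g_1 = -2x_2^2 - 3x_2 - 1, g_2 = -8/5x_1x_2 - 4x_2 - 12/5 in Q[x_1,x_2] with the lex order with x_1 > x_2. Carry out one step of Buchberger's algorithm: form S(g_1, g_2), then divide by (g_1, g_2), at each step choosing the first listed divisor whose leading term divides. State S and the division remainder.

S(g_1, g_2) = 3/2x_1x_2 + 1/2x_1 - 5/2x_2^2 - 3/2x_2; remainder on division = 1/2x_1 - 3/2x_2 - 1.

lcm(LM(g_1), LM(g_2)) = x_1x_2^2.
S = (lcm/LT(g_1))·g_1 − (lcm/LT(g_2))·g_2 = 3/2x_1x_2 + 1/2x_1 - 5/2x_2^2 - 3/2x_2.
Reduce S modulo (g_1, g_2) in that order:
  leading term x_1x_2: subtract (-15/16)·g_2 from 3/2x_1x_2 + 1/2x_1 - 5/2x_2^2 - 3/2x_2 → 1/2x_1 - 5/2x_2^2 - 21/4x_2 - 9/4
  leading term x_1: no divisor's leading term divides it; move 1/2x_1 to the remainder.
  leading term x_2^2: subtract (5/4)·g_1 from -5/2x_2^2 - 21/4x_2 - 9/4 → -3/2x_2 - 1
  leading term x_2: no divisor's leading term divides it; move -3/2x_2 to the remainder.
  leading term 1: no divisor's leading term divides it; move -1 to the remainder.
The remainder 1/2x_1 - 3/2x_2 - 1 is nonzero, so it would be added as the next basis element.
An S-polynomial is built so that the two leading terms cancel; whether anything survives reduction is exactly the Gröbner-basis criterion.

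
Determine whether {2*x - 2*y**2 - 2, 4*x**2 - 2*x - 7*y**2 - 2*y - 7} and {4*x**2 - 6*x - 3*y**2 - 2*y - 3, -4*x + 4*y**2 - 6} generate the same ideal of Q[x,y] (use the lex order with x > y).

For a fixed monomial order, each ideal has a unique reduced Gröbner basis; comparing bases decides equality.
Buchberger on the first generating set:
f_1 = 2*x - 2*y**2 - 2, LT = x.
f_2 = 4*x**2 - 2*x - 7*y**2 - 2*y - 7, LT = x**2.

S(f_1,f_2): lcm = x**2. S = -x*y**2 - 1/2*x + 7/4*y**2 + 1/2*y + 7/4.
  leading term x*y**2: subtract (-1/2*y**2)·f_1 from -x*y**2 - 1/2*x + 7/4*y**2 + 1/2*y + 7/4 → -1/2*x - y**4 + 3/4*y**2 + 1/2*y + 7/4
  leading term x: subtract (-1/4)·f_1 from -1/2*x - y**4 + 3/4*y**2 + 1/2*y + 7/4 → -y**4 + 1/4*y**2 + 1/2*y + 5/4
  leading term y**4: no divisor's leading term divides it; move -y**4 to the remainder.
  leading term y**2: no divisor's leading term divides it; move 1/4*y**2 to the remainder.
  leading term y: no divisor's leading term divides it; move 1/2*y to the remainder.
  leading term 1: no divisor's leading term divides it; move 5/4 to the remainder.
  remainder -y**4 + 1/4*y**2 + 1/2*y + 5/4 ≠ 0; add g_3 = -y**4 + 1/4*y**2 + 1/2*y + 5/4 to the basis.

The other S-polynomials (S(f_1,g_3), S(f_2,g_3)) all reduce to 0 modulo the current basis, so we have a Gröbner basis.
Inter-reduce: drop elements whose leading term is divisible by another's, tail-reduce, and make monic.
Reduced Gröbner basis: {x - y**2 - 1, y**4 - 1/4*y**2 - 1/2*y - 5/4}.

Buchberger on the second generating set:
h_1 = 4*x**2 - 6*x - 3*y**2 - 2*y - 3, LT = x**2.
h_2 = -4*x + 4*y**2 - 6, LT = x.

S(h_1,h_2): lcm = x**2. S = x*y**2 - 3*x - 3/4*y**2 - 1/2*y - 3/4.
  leading term x*y**2: subtract (-1/4*y**2)·h_2 from x*y**2 - 3*x - 3/4*y**2 - 1/2*y - 3/4 → -3*x + y**4 - 9/4*y**2 - 1/2*y - 3/4
  leading term x: subtract (3/4)·h_2 from -3*x + y**4 - 9/4*y**2 - 1/2*y - 3/4 → y**4 - 21/4*y**2 - 1/2*y + 15/4
  leading term y**4: no divisor's leading term divides it; move y**4 to the remainder.
  leading term y**2: no divisor's leading term divides it; move -21/4*y**2 to the remainder.
  leading term y: no divisor's leading term divides it; move -1/2*y to the remainder.
  leading term 1: no divisor's leading term divides it; move 15/4 to the remainder.
  remainder y**4 - 21/4*y**2 - 1/2*y + 15/4 ≠ 0; add k_3 = y**4 - 21/4*y**2 - 1/2*y + 15/4 to the basis.

The other S-polynomials (S(h_1,k_3), S(h_2,k_3)) all reduce to 0 modulo the current basis, so we have a Gröbner basis.
Inter-reduce: drop elements whose leading term is divisible by another's, tail-reduce, and make monic.
Reduced Gröbner basis: {x - y**2 + 3/2, y**4 - 21/4*y**2 - 1/2*y + 15/4}.

These differ, so the ideals are not equal.

No, the ideals differ.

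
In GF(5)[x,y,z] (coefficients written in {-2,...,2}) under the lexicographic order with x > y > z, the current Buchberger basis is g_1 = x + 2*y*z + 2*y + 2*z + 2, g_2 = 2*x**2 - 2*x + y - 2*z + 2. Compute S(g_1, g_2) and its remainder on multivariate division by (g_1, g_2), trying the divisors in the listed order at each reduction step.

S(g_1, g_2) = 2*x*y*z + 2*x*y + 2*x*z - 2*x + 2*y + z - 1; remainder on division = y**2*z**2 + 2*y**2*z + y**2 + 2*y*z**2 + 2*y*z + 2*y + z**2 + z - 2.

lcm(LM(g_1), LM(g_2)) = x**2.
S = (lcm/LT(g_1))·g_1 − (lcm/LT(g_2))·g_2 = 2*x*y*z + 2*x*y + 2*x*z - 2*x + 2*y + z - 1.
Reduce S modulo (g_1, g_2) in that order:
  leading term x*y*z: subtract (2*y*z)·g_1 from 2*x*y*z + 2*x*y + 2*x*z - 2*x + 2*y + z - 1 → 2*x*y + 2*x*z - 2*x + y**2*z**2 + y**2*z + y*z**2 + y*z + 2*y + z - 1
  leading term x*y: subtract (2*y)·g_1 from 2*x*y + 2*x*z - 2*x + y**2*z**2 + y**2*z + y*z**2 + y*z + 2*y + z - 1 → 2*x*z - 2*x + y**2*z**2 + 2*y**2*z + y**2 + y*z**2 + 2*y*z - 2*y + z - 1
  leading term x*z: subtract (2*z)·g_1 from 2*x*z - 2*x + y**2*z**2 + 2*y**2*z + y**2 + y*z**2 + 2*y*z - 2*y + z - 1 → -2*x + y**2*z**2 + 2*y**2*z + y**2 + 2*y*z**2 - 2*y*z - 2*y + z**2 + 2*z - 1
  leading term x: subtract (-2)·g_1 from -2*x + y**2*z**2 + 2*y**2*z + y**2 + 2*y*z**2 - 2*y*z - 2*y + z**2 + 2*z - 1 → y**2*z**2 + 2*y**2*z + y**2 + 2*y*z**2 + 2*y*z + 2*y + z**2 + z - 2
  leading term y**2*z**2: no divisor's leading term divides it; move y**2*z**2 to the remainder.
  leading term y**2*z: no divisor's leading term divides it; move 2*y**2*z to the remainder.
  leading term y**2: no divisor's leading term divides it; move y**2 to the remainder.
  leading term y*z**2: no divisor's leading term divides it; move 2*y*z**2 to the remainder.
  leading term y*z: no divisor's leading term divides it; move 2*y*z to the remainder.
  leading term y: no divisor's leading term divides it; move 2*y to the remainder.
  leading term z**2: no divisor's leading term divides it; move z**2 to the remainder.
  leading term z: no divisor's leading term divides it; move z to the remainder.
  leading term 1: no divisor's leading term divides it; move -2 to the remainder.
The remainder y**2*z**2 + 2*y**2*z + y**2 + 2*y*z**2 + 2*y*z + 2*y + z**2 + z - 2 is nonzero, so it would be added as the next basis element.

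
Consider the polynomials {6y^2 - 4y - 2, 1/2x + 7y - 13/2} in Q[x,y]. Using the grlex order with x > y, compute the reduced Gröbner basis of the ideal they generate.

G = {y^2 - 2/3y - 1/3, x + 14y - 13}

The reduced Gröbner basis is the canonical form of the ideal for this ordering.

f_1 = 6y^2 - 4y - 2, LT = y^2.
f_2 = 1/2x + 7y - 13/2, LT = x.

The S-polynomials (S(f_1,f_2)) all reduce to 0 modulo the current basis, so we have a Gröbner basis.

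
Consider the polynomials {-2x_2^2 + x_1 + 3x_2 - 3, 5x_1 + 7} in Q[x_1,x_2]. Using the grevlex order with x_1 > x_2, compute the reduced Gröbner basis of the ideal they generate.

G = {x_2^2 - 3/2x_2 + 11/5, x_1 + 7/5}

f_1 = -2x_2^2 + x_1 + 3x_2 - 3, LT = x_2^2.
f_2 = 5x_1 + 7, LT = x_1.

The S-polynomials (S(f_1,f_2)) all reduce to 0 modulo the current basis, so we have a Gröbner basis.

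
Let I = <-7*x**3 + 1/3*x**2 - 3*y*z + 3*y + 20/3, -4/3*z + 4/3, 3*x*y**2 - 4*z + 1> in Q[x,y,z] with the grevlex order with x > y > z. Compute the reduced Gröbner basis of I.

This is the nonlinear analogue of row-reducing a linear system.

f_1 = -7*x**3 + 1/3*x**2 - 3*y*z + 3*y + 20/3, LT = x**3.
f_2 = -4/3*z + 4/3, LT = z.
f_3 = 3*x*y**2 - 4*z + 1, LT = x*y**2.

S(f_1,f_3): lcm = x**3*y**2. S = -1/21*x**2*y**2 + 3/7*y**3*z - 3/7*y**3 + 4/3*x**2*z - 1/3*x**2 - 20/21*y**2.
  leading term x**2*y**2: subtract (-1/63*x)·f_3 from -1/21*x**2*y**2 + 3/7*y**3*z - 3/7*y**3 + 4/3*x**2*z - 1/3*x**2 - 20/21*y**2 → 3/7*y**3*z - 3/7*y**3 + 4/3*x**2*z - 1/3*x**2 - 20/21*y**2 - 4/63*x*z + 1/63*x
  leading term y**3*z: subtract (-9/28*y**3)·f_2 from 3/7*y**3*z - 3/7*y**3 + 4/3*x**2*z - 1/3*x**2 - 20/21*y**2 - 4/63*x*z + 1/63*x → 4/3*x**2*z - 1/3*x**2 - 20/21*y**2 - 4/63*x*z + 1/63*x
  leading term x**2*z: subtract (-x**2)·f_2 from 4/3*x**2*z - 1/3*x**2 - 20/21*y**2 - 4/63*x*z + 1/63*x → x**2 - 20/21*y**2 - 4/63*x*z + 1/63*x
  leading term x**2: no divisor's leading term divides it; move x**2 to the remainder.
  leading term y**2: no divisor's leading term divides it; move -20/21*y**2 to the remainder.
  leading term x*z: subtract (1/21*x)·f_2 from -4/63*x*z + 1/63*x → -1/21*x
  leading term x: no divisor's leading term divides it; move -1/21*x to the remainder.
  remainder x**2 - 20/21*y**2 - 1/21*x ≠ 0; add g_4 = x**2 - 20/21*y**2 - 1/21*x to the basis.

S(f_3,g_4): lcm = x**2*y**2. S = 20/21*y**4 + 1/21*x*y**2 - 4/3*x*z + 1/3*x.
  leading term y**4: no divisor's leading term divides it; move 20/21*y**4 to the remainder.
  leading term x*y**2: subtract (1/63)·f_3 from 1/21*x*y**2 - 4/3*x*z + 1/3*x → -4/3*x*z + 1/3*x + 4/63*z - 1/63
  leading term x*z: subtract (x)·f_2 from -4/3*x*z + 1/3*x + 4/63*z - 1/63 → -x + 4/63*z - 1/63
  leading term x: no divisor's leading term divides it; move -x to the remainder.
  leading term z: subtract (-1/21)·f_2 from 4/63*z - 1/63 → 1/21
  leading term 1: no divisor's leading term divides it; move 1/21 to the remainder.
  remainder 20/21*y**4 - x + 1/21 ≠ 0; add g_5 = 20/21*y**4 - x + 1/21 to the basis.

The other S-polynomials (S(f_1,f_2), S(f_2,f_3), S(f_1,g_4), S(f_2,g_4), S(f_1,g_5), S(f_2,g_5), S(f_3,g_5), S(g_4,g_5)) all reduce to 0 modulo the current basis, so we have a Gröbner basis.
Inter-reduce: drop elements whose leading term is divisible by another's, tail-reduce, and make monic.

G = {y**4 - 21/20*x + 1/20, x*y**2 - 1, x**2 - 20/21*y**2 - 1/21*x, z - 1}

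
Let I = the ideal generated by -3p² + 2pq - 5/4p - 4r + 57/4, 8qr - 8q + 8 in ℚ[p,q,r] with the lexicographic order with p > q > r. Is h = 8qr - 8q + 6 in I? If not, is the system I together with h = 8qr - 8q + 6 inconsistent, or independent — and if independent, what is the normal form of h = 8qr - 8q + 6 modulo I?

First compute the reduced Gröbner basis of I by Buchberger's algorithm.
f_1 = -3p² + 2pq - 5/4p - 4r + 57/4, LT = p².
f_2 = 8qr - 8q + 8, LT = qr.

The S-polynomials (S(f_1,f_2)) all reduce to 0 modulo the current basis, so we have a Gröbner basis.
Inter-reduce: drop elements whose leading term is divisible by another's, tail-reduce, and make monic.
Reduced Gröbner basis: {p² - ⅔pq + 5/12p + 4/3r - 19/4, qr - q + 1}.
Label its elements g_1 = p² - ⅔pq + 5/12p + 4/3r - 19/4, g_2 = qr - q + 1.

Reduce h = 8qr - 8q + 6 modulo G:
  leading term qr: subtract (8)·g_2 from 8qr - 8q + 6 → -2
  leading term 1: no divisor's leading term divides it; move -2 to the remainder.
  normal form = -2.
The normal form is nonzero, so h ∉ I. Since h minus its normal form lies in I, I + (h) = I + (n) where n = -2; decide whether this ideal is the whole ring.
Here n = -2 is a nonzero constant, hence a unit: 1 ∈ I + (h), the Gröbner basis of I + (h) is {1}, and the enlarged system has no common solution — adjoining h is inconsistent.

The remainder on division by a Gröbner basis is unique — it is the normal form.

Adjoining 8qr - 8q + 6 makes the ideal the whole ring: the system is inconsistent.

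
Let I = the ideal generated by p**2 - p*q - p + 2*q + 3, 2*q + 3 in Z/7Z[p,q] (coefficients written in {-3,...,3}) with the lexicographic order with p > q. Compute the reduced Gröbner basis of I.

G = {p**2 - 3*p, q - 2}

f_1 = p**2 - p*q - p + 2*q + 3, LT = p**2.
f_2 = 2*q + 3, LT = q.

S(f_1,f_2): leading monomials are coprime, so the S-polynomial reduces to 0 (Buchberger's first criterion).
Every S-polynomial of the final basis reduces to 0, so we have a Gröbner basis.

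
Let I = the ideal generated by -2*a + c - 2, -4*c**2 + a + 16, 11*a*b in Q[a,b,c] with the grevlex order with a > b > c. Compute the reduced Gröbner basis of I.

G = {b*c - 2*b, c**2 - 1/8*c - 15/4, a - 1/2*c + 1}

Buchberger's algorithm terminates because the ascending chain of leading-term ideals stabilizes.

f_1 = -2*a + c - 2, LT = a.
f_2 = -4*c**2 + a + 16, LT = c**2.
f_3 = 11*a*b, LT = a*b.

S(f_1,f_3): lcm = a*b. S = -1/2*b*c + b.
  leading term b*c: no divisor's leading term divides it; move -1/2*b*c to the remainder.
  leading term b: no divisor's leading term divides it; move b to the remainder.
  remainder -1/2*b*c + b ≠ 0; add g_4 = -1/2*b*c + b to the basis.

The other S-polynomials (S(f_1,f_2), S(f_2,f_3), S(f_1,g_4), S(f_2,g_4), S(f_3,g_4)) all reduce to 0 modulo the current basis, so we have a Gröbner basis.
Inter-reduce: drop elements whose leading term is divisible by another's, tail-reduce, and make monic.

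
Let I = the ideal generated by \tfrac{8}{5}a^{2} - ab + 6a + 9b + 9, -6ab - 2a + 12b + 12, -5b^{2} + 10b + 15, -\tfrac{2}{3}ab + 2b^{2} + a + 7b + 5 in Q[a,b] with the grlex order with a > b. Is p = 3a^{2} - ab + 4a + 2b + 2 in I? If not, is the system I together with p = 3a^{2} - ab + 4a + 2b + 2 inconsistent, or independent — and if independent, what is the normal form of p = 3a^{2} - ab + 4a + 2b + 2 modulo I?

3a^{2} - ab + 4a + 2b + 2 lies in I (it reduces to 0).

First compute the reduced Gröbner basis of I by Buchberger's algorithm.
f_1 = \tfrac{8}{5}a^{2} - ab + 6a + 9b + 9, LT = a^{2}.
f_2 = -6ab - 2a + 12b + 12, LT = ab.
f_3 = -5b^{2} + 10b + 15, LT = b^{2}.
f_4 = -\tfrac{2}{3}ab + 2b^{2} + a + 7b + 5, LT = ab.

S(f_1,f_2): lcm = a^{2}b. S = -\tfrac{5}{8}ab^{2} - \tfrac{1}{3}a^{2} + \tfrac{23}{4}ab + \tfrac{45}{8}b^{2} + 2a + \tfrac{45}{8}b.
  reduce S modulo (f_1, f_2, f_3, f_4):
  remainder \tfrac{4}{3}a + \tfrac{53}{2}b + \tfrac{53}{2} ≠ 0; add h_5 = \tfrac{4}{3}a + \tfrac{53}{2}b + \tfrac{53}{2} to the basis.

S(f_1,f_4): lcm = a^{2}b. S = \tfrac{19}{8}ab^{2} + \tfrac{3}{2}a^{2} + \tfrac{57}{4}ab + \tfrac{45}{8}b^{2} + \tfrac{15}{2}a + \tfrac{45}{8}b.
  reduce S modulo (f_1, f_2, f_3, f_4, h_5):
  remainder \tfrac{14027}{128}b + \tfrac{14027}{128} ≠ 0; add h_6 = \tfrac{14027}{128}b + \tfrac{14027}{128} to the basis.

The other S-polynomials (S(f_1,f_3), S(f_2,f_3), S(f_2,f_4), S(f_3,f_4), S(f_1,h_5), S(f_2,h_5), S(f_3,h_5), S(f_4,h_5), S(f_1,h_6), S(f_2,h_6), S(f_3,h_6), S(f_4,h_6), S(h_5,h_6)) all reduce to 0 modulo the current basis, so we have a Gröbner basis.
Inter-reduce: drop elements whose leading term is divisible by another's, tail-reduce, and make monic.
Reduced Gröbner basis: {a, b + 1}.
Label its elements g_1 = a, g_2 = b + 1.

Reduce p = 3a^{2} - ab + 4a + 2b + 2 modulo G:
  leading term a^{2}: subtract (3a)·g_1 from 3a^{2} - ab + 4a + 2b + 2 → -ab + 4a + 2b + 2
  leading term ab: subtract (-b)·g_1 from -ab + 4a + 2b + 2 → 4a + 2b + 2
  leading term a: subtract (4)·g_1 from 4a + 2b + 2 → 2b + 2
  leading term b: subtract (2)·g_2 from 2b + 2 → 0
  normal form = 0.
Since the normal form is 0, p ∈ I.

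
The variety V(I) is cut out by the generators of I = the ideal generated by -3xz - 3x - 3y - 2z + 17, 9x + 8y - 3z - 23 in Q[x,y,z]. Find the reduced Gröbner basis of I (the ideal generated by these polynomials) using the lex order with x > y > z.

The reduced Gröbner basis is the canonical form of the ideal for this ordering.

f_1 = -3xz - 3x - 3y - 2z + 17, LT = xz.
f_2 = 9x + 8y - 3z - 23, LT = x.

S(f_1,f_2): lcm = xz. S = x - 8/9yz + y + 1/3z^2 + 29/9z - 17/3.
  reduce S modulo (f_1, f_2):
  remainder -8/9yz + 1/9y + 1/3z^2 + 32/9z - 28/9 ≠ 0; add g_3 = -8/9yz + 1/9y + 1/3z^2 + 32/9z - 28/9 to the basis.

The other S-polynomials (S(f_1,g_3), S(f_2,g_3)) all reduce to 0 modulo the current basis, so we have a Gröbner basis.
Inter-reduce: drop elements whose leading term is divisible by another's, tail-reduce, and make monic.

G = {x + 8/9y - 1/3z - 23/9, yz - 1/8y - 3/8z^2 - 4z + 7/2}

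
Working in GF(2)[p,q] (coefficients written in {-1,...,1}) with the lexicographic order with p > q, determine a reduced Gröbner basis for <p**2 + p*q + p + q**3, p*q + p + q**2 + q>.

The reduced Gröbner basis is the canonical form of the ideal for this ordering.

f_1 = p**2 + p*q + p + q**3, LT = p**2.
f_2 = p*q + p + q**2 + q, LT = p*q.

S(f_1,f_2): lcm = p**2*q. S = p**2 + q**4.
  leading term p**2: subtract (1)·f_1 from p**2 + q**4 → p*q + p + q**4 + q**3
  leading term p*q: subtract (1)·f_2 from p*q + p + q**4 + q**3 → q**4 + q**3 + q**2 + q
  leading term q**4: no divisor's leading term divides it; move q**4 to the remainder.
  leading term q**3: no divisor's leading term divides it; move q**3 to the remainder.
  leading term q**2: no divisor's leading term divides it; move q**2 to the remainder.
  leading term q: no divisor's leading term divides it; move q to the remainder.
  remainder q**4 + q**3 + q**2 + q ≠ 0; add g_3 = q**4 + q**3 + q**2 + q to the basis.

S(f_1,g_3): leading monomials are coprime, so the S-polynomial reduces to 0 (Buchberger's first criterion).
S(f_2,g_3): lcm = p*q**4. S = p*q**2 + p*q + q**5 + q**4.
  leading term p*q**2: subtract (q)·f_2 from p*q**2 + p*q + q**5 + q**4 → q**5 + q**4 + q**3 + q**2
  leading term q**5: subtract (q)·g_3 from q**5 + q**4 + q**3 + q**2 → 0
  remainder 0.

Every S-polynomial of the final basis reduces to 0, so we have a Gröbner basis.

G = {p**2 + q**3 + q**2 + q, p*q + p + q**2 + q, q**4 + q**3 + q**2 + q}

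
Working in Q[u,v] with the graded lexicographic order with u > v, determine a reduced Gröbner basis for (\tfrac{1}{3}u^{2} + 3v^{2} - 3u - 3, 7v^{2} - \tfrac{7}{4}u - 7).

f_1 = \tfrac{1}{3}u^{2} + 3v^{2} - 3u - 3, LT = u^{2}.
f_2 = 7v^{2} - \tfrac{7}{4}u - 7, LT = v^{2}.

The S-polynomials (S(f_1,f_2)) all reduce to 0 modulo the current basis, so we have a Gröbner basis.

G = {u^{2} - \tfrac{27}{4}u, v^{2} - \tfrac{1}{4}u - 1}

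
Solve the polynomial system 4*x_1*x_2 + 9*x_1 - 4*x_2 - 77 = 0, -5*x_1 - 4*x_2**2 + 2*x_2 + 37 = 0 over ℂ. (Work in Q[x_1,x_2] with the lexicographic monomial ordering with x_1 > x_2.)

{(5, 2), (-11/40 + 17*sqrt(329)/40, -15/8 + sqrt(329)/8), (-17*sqrt(329)/40 - 11/40, -sqrt(329)/8 - 15/8)}

Compute a lex Gröbner basis by Buchberger's algorithm.
f_1 = 4*x_1*x_2 + 9*x_1 - 4*x_2 - 77, LT = x_1*x_2.
f_2 = -5*x_1 - 4*x_2**2 + 2*x_2 + 37, LT = x_1.

S(f_1,f_2): lcm = x_1*x_2. S = 9/4*x_1 - 4/5*x_2**3 + 2/5*x_2**2 + 32/5*x_2 - 77/4.
  leading term x_1: subtract (-9/20)·f_2 from 9/4*x_1 - 4/5*x_2**3 + 2/5*x_2**2 + 32/5*x_2 - 77/4 → -4/5*x_2**3 - 7/5*x_2**2 + 73/10*x_2 - 13/5
  leading term x_2**3: no divisor's leading term divides it; move -4/5*x_2**3 to the remainder.
  leading term x_2**2: no divisor's leading term divides it; move -7/5*x_2**2 to the remainder.
  leading term x_2: no divisor's leading term divides it; move 73/10*x_2 to the remainder.
  leading term 1: no divisor's leading term divides it; move -13/5 to the remainder.
  remainder -4/5*x_2**3 - 7/5*x_2**2 + 73/10*x_2 - 13/5 ≠ 0; add h_3 = -4/5*x_2**3 - 7/5*x_2**2 + 73/10*x_2 - 13/5 to the basis.

The other S-polynomials (S(f_1,h_3), S(f_2,h_3)) all reduce to 0 modulo the current basis, so we have a Gröbner basis.
Inter-reduce: drop elements whose leading term is divisible by another's, tail-reduce, and make monic.
Reduced Gröbner basis: {x_1 + 4/5*x_2**2 - 2/5*x_2 - 37/5, x_2**3 + 7/4*x_2**2 - 73/8*x_2 + 13/4}.

Since the basis is lex-ordered, x_2**3 + 7/4*x_2**2 - 73/8*x_2 + 13/4 is univariate in x_2. Its roots are {2, -15/8 + sqrt(329)/8, -sqrt(329)/8 - 15/8}. Back-substituting each root into the other basis elements fixes the other coordinates.
  x_2 = 2: the earlier basis element becomes x_1 - 5 = 0, giving x_1 = 5 — point (5, 2).
  x_2 = -15/8 + sqrt(329)/8: the earlier basis element becomes x_1 - 17*sqrt(329)/40 + 11/40 = 0, giving x_1 = -11/40 + 17*sqrt(329)/40 — point (-11/40 + 17*sqrt(329)/40, -15/8 + sqrt(329)/8).
  x_2 = -sqrt(329)/8 - 15/8: the earlier basis element becomes x_1 + 11/40 + 17*sqrt(329)/40 = 0, giving x_1 = -17*sqrt(329)/40 - 11/40 — point (-17*sqrt(329)/40 - 11/40, -sqrt(329)/8 - 15/8).
Substituting each solution back into the original system confirms all equations vanish.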